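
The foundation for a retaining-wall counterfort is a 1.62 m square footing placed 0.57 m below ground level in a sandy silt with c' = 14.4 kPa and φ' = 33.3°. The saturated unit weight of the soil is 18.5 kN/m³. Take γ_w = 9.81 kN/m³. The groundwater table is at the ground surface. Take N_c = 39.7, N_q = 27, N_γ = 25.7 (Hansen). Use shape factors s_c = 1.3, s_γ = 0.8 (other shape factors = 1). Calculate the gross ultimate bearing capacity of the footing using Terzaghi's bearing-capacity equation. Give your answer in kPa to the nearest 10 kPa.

Water table at ground surface, so effective unit weight γ' = 18.5 − 9.81 = 8.69 kN/m³ is used throughout; overburden q = 8.69 × 0.57 = 4.9533 kPa; the same γ' applies in the ½γBN_γ term.
Cohesion term c·N_c·s_c = 14.4 × 39.7 × 1.3 = 743.18 kPa; surcharge term q·N_q = 4.9533 × 27 = 133.74 kPa; self-weight term 0.5·γ·B·N_γ·s_γ = 0.5 × 8.69 × 1.62 × 25.7 × 0.8 = 144.72 kPa.
q_ult = 743.18 + 133.74 + 144.72 = 1021.6 kPa.

q_ult ≈ 1020 kPa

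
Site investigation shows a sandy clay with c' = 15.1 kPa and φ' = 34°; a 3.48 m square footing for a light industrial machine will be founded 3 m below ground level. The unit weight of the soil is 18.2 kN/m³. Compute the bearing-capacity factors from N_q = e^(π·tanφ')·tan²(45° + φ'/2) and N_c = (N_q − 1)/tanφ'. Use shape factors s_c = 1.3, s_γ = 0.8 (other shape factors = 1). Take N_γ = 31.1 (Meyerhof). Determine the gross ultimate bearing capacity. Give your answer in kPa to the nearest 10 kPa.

q_ult ≈ 3220 kPa

tan34° = 0.6745, so N_q = e^(π×0.6745)·tan²(62°) = 8.323 × 3.537 = 29.44.
N_c = (29.44 − 1)/tan34° = 42.16.
Effective surcharge at the founding depth q = γ·D_f = 18.2 × 3 = 54.6 kPa.
q_ult = c·N_c·s_c + q·N_q + 0.5·γ·B·N_γ·s_γ
     = 15.1 × 42.164 × 1.3 + 54.6 × 29.44 + 0.5 × 18.2 × 3.48 × 31.1 × 0.8
     = 827.67 + 1607.4 + 787.9 = 3223 kPa.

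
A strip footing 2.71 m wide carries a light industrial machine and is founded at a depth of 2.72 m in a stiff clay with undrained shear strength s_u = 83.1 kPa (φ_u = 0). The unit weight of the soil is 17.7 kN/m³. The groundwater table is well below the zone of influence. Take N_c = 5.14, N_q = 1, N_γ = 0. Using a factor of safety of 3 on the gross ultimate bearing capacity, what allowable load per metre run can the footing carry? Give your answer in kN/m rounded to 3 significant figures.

≈ 429 kN/m

Effective surcharge at the founding depth q = γ·D_f = 17.7 × 2.72 = 48.144 kPa.
q_ult = c·N_c + q·N_q
     = 83.1 × 5.14 + 48.144 × 1
     = 427.13 + 48.144 = 475.28 kPa.
Gross allowable pressure q_all = 475.28 / 3 = 158.43 kPa.
Allowable wall load = q_all × B = 158.43 × 2.71 = 429.33 kN per metre run.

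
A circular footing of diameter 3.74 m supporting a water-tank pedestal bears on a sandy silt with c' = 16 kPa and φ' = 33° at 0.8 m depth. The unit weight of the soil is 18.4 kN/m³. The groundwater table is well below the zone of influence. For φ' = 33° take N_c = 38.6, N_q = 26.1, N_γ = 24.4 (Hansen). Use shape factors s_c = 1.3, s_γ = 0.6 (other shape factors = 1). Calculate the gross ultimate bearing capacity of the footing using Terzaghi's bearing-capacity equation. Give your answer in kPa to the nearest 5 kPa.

q = γ·D_f = 18.4 × 0.8 = 14.72 kPa.
c·N_c·s_c = 16 × 38.6 × 1.3 = 802.88 kPa
q·N_q = 14.72 × 26.1 = 384.19 kPa
0.5·γ·B·N_γ·s_γ = 0.5 × 18.4 × 3.74 × 24.4 × 0.6 = 503.73 kPa
q_ult = 802.88 + 384.19 + 503.73 = 1690.8 kPa.

q_ult ≈ 1690 kPa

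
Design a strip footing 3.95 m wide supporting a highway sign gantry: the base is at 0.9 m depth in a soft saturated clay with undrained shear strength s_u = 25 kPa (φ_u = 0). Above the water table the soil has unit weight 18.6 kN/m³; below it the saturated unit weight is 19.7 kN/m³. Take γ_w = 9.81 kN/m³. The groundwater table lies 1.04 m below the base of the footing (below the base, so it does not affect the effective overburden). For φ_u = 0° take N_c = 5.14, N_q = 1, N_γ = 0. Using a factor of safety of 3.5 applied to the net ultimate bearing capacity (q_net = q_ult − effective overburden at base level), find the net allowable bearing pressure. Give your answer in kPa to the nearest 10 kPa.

Effective surcharge at the founding depth q = γ·D_f = 18.6 × 0.9 = 16.74 kPa.
q_ult = c·N_c + q·N_q
     = 25 × 5.14 + 16.74 × 1
     = 128.5 + 16.74 = 145.24 kPa.
Net ultimate: q_net = 145.24 − 16.74 = 128.5 kPa.
q_all(net) = 128.5 / 3.5 = 36.714 kPa.

q_all(net) ≈ 40 kPa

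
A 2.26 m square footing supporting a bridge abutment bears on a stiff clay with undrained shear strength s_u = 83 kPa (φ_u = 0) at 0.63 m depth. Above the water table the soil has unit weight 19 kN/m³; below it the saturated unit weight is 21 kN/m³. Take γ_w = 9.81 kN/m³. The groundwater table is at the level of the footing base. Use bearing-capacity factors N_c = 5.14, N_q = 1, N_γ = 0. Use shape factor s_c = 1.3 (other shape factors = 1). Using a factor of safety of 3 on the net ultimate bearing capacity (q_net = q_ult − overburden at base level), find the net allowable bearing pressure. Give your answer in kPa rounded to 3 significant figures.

Overburden at base level: q = 19 × 0.63 = 11.97 kPa.
Cohesion term c·N_c·s_c = 83 × 5.14 × 1.3 = 554.61 kPa; surcharge term q·N_q = 11.97 × 1 = 11.97 kPa.
q_ult = 554.61 + 11.97 = 566.58 kPa.
q_net = 566.58 − 11.97 = 554.61 kPa.
q_all(net) = 554.61 / 3 = 184.87 kPa.

q_all(net) ≈ 185 kPa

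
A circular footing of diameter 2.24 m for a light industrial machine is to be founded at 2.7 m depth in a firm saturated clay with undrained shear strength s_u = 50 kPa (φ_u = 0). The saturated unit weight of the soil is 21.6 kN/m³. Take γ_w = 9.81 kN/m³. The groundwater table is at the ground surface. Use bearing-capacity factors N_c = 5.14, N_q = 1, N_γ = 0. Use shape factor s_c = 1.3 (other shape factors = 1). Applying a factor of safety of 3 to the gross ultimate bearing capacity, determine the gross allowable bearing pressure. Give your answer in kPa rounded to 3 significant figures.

Water table at ground surface, so effective unit weight γ' = 21.6 − 9.81 = 11.79 kN/m³ is used throughout; overburden q = 11.79 × 2.7 = 31.833 kPa.
Cohesion term c·N_c·s_c = 50 × 5.14 × 1.3 = 334.1 kPa; surcharge term q·N_q = 31.833 × 1 = 31.833 kPa.
q_ult = 334.1 + 31.833 = 365.93 kPa.
q_all = q_ult / FS = 365.93 / 3 = 121.98 kPa.

q_all ≈ 122 kPa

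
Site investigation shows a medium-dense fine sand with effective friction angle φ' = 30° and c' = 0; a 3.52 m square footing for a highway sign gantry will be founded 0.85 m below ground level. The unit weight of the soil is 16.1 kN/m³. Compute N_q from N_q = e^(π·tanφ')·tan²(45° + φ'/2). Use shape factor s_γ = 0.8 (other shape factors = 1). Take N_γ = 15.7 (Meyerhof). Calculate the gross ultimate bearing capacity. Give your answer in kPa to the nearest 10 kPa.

q_ult ≈ 610 kPa

tan30° = 0.5774, so N_q = e^(π×0.5774)·tan²(60°) = 6.134 × 3.0 = 18.4.
Overburden at base level: q = 16.1 × 0.85 = 13.685 kPa.
Surcharge term q·N_q = 13.685 × 18.401 = 251.82 kPa; self-weight term 0.5·γ·B·N_γ·s_γ = 0.5 × 16.1 × 3.52 × 15.7 × 0.8 = 355.9 kPa.
q_ult = 251.82 + 355.9 = 607.72 kPa.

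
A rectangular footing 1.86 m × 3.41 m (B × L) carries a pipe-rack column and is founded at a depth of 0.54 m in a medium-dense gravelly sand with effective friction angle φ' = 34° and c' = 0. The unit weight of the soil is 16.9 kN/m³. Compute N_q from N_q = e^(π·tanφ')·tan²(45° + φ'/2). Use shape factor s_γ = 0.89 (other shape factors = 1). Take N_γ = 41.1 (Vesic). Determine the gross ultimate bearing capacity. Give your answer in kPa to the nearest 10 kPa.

tan34° = 0.6745, so N_q = e^(π×0.6745)·tan²(62°) = 8.323 × 3.537 = 29.44.
q = γ·D_f = 16.9 × 0.54 = 9.126 kPa.
q·N_q = 9.126 × 29.44 = 268.67 kPa
0.5·γ·B·N_γ·s_γ = 0.5 × 16.9 × 1.86 × 41.1 × 0.89 = 574.91 kPa
q_ult = 268.67 + 574.91 = 843.58 kPa.

q_ult ≈ 840 kPa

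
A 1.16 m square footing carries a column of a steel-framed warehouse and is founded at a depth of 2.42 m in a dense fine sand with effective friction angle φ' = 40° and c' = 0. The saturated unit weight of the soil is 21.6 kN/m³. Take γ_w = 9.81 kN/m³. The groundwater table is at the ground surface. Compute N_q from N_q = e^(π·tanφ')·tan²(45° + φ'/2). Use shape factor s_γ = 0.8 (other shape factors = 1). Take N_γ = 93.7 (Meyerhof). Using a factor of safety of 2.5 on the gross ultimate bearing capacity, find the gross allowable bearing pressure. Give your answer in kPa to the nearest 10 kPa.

q_all ≈ 940 kPa

N_q = e^(π·tan40°)·tan²(65°) = 64.2.
With the water table at the surface the whole profile is submerged: γ' = 21.6 − 9.81 = 11.79 kN/m³, so q = γ'·D_f = 28.532 kPa; the same γ' applies in the ½γBN_γ term.
q_ult = q·N_q + 0.5·γ·B·N_γ·s_γ
     = 28.532 × 64.195 + 0.5 × 11.79 × 1.16 × 93.7 × 0.8
     = 1831.6 + 512.59 = 2344.2 kPa.
q_all = 2344.2 / 2.5 = 937.68 kPa.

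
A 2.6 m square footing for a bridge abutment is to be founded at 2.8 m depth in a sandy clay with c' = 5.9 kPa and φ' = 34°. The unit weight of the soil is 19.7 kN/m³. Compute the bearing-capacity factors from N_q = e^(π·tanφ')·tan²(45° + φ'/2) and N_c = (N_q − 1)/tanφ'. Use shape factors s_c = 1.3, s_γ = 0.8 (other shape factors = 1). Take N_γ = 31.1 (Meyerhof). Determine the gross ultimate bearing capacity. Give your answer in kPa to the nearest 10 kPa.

q_ult ≈ 2580 kPa

tan34° = 0.6745, so N_q = e^(π×0.6745)·tan²(62°) = 8.323 × 3.537 = 29.44.
N_c = (29.44 − 1)/tan34° = 42.16.
q = γ·D_f = 19.7 × 2.8 = 55.16 kPa.
c·N_c·s_c = 5.9 × 42.164 × 1.3 = 323.4 kPa
q·N_q = 55.16 × 29.44 = 1623.9 kPa
0.5·γ·B·N_γ·s_γ = 0.5 × 19.7 × 2.6 × 31.1 × 0.8 = 637.18 kPa
q_ult = 323.4 + 1623.9 + 637.18 = 2584.5 kPa.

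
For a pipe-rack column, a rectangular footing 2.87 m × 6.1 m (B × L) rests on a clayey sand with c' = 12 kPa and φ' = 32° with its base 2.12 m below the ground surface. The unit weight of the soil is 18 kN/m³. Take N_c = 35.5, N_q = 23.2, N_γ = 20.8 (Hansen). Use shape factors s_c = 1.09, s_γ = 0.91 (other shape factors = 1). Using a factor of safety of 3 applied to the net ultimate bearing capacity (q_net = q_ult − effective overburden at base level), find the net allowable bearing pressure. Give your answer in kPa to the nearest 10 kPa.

q_all(net) ≈ 600 kPa

Overburden at base level: q = 18 × 2.12 = 38.16 kPa.
Cohesion term c·N_c·s_c = 12 × 35.5 × 1.09 = 464.34 kPa; surcharge term q·N_q = 38.16 × 23.2 = 885.31 kPa; self-weight term 0.5·γ·B·N_γ·s_γ = 0.5 × 18 × 2.87 × 20.8 × 0.91 = 488.91 kPa.
q_ult = 464.34 + 885.31 + 488.91 = 1838.6 kPa.
Net ultimate: q_net = 1838.6 − 38.16 = 1800.4 kPa.
q_all(net) = 1800.4 / 3 = 600.13 kPa.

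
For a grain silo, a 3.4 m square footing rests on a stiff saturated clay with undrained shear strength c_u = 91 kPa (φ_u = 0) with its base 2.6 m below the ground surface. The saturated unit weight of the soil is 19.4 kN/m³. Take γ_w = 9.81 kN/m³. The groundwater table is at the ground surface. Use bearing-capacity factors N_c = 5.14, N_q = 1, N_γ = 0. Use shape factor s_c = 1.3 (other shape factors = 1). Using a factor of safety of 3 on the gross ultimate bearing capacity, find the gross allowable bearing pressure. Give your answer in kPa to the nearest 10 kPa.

q_all ≈ 210 kPa

Water table at ground surface, so effective unit weight γ' = 19.4 − 9.81 = 9.59 kN/m³ is used throughout; overburden q = 9.59 × 2.6 = 24.934 kPa.
Cohesion term c·N_c·s_c = 91 × 5.14 × 1.3 = 608.06 kPa; surcharge term q·N_q = 24.934 × 1 = 24.934 kPa.
q_ult = 608.06 + 24.934 = 633 kPa.
q_all = 633 / 3 = 211 kPa.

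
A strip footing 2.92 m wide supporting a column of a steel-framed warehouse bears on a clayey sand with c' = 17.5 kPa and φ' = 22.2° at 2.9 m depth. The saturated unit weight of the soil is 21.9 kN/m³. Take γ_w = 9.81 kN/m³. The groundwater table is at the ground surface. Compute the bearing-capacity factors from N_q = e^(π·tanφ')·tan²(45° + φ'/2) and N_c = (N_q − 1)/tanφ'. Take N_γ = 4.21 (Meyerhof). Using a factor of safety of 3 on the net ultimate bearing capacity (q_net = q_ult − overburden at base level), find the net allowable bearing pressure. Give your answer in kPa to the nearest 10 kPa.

q_all(net) ≈ 210 kPa

N_q = e^(π·tan22.2°)·tan²(56.1°) = 7.98; N_c = (N_q − 1)/tanφ' = 17.11.
Water table at ground surface, so effective unit weight γ' = 21.9 − 9.81 = 12.09 kN/m³ is used throughout; overburden q = 12.09 × 2.9 = 35.061 kPa; the same γ' applies in the ½γBN_γ term.
Cohesion term c·N_c = 17.5 × 17.108 = 299.39 kPa; surcharge term q·N_q = 35.061 × 7.9816 = 279.84 kPa; self-weight term 0.5·γ·B·N_γ = 0.5 × 12.09 × 2.92 × 4.21 = 74.312 kPa.
q_ult = 299.39 + 279.84 + 74.312 = 653.54 kPa.
q_net = 653.54 − 35.061 = 618.48 kPa.
q_all(net) = 618.48 / 3 = 206.16 kPa.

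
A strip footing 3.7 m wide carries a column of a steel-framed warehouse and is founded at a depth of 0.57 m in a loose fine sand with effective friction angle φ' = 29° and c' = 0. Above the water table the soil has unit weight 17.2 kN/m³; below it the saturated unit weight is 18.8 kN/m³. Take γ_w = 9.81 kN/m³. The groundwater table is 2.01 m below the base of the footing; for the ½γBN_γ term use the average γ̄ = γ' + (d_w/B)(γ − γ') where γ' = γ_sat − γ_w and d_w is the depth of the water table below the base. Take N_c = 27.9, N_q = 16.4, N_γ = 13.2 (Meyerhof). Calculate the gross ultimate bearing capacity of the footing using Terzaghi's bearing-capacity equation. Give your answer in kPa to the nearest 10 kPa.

q_ult ≈ 490 kPa

q = γ·D_f = 17.2 × 0.57 = 9.804 kPa.
γ' = 8.99 kN/m³; averaging over the depth B below the base, γ̄ = γ' + (d_w/B)(γ − γ') = 13.45 kN/m³.
q·N_q = 9.804 × 16.4 = 160.79 kPa
0.5·γ·B·N_γ = 0.5 × 13.45 × 3.7 × 13.2 = 328.45 kPa
q_ult = 160.79 + 328.45 = 489.24 kPa.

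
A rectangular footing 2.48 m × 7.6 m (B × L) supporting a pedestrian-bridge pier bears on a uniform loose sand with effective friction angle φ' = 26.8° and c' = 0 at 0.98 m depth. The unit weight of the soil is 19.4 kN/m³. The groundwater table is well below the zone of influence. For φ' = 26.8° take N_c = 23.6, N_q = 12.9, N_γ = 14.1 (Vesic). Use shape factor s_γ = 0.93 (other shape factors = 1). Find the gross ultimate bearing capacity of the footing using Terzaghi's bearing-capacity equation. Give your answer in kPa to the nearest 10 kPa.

q_ult ≈ 560 kPa

Overburden at base level: q = 19.4 × 0.98 = 19.012 kPa.
Surcharge term q·N_q = 19.012 × 12.9 = 245.25 kPa; self-weight term 0.5·γ·B·N_γ·s_γ = 0.5 × 19.4 × 2.48 × 14.1 × 0.93 = 315.45 kPa.
q_ult = 245.25 + 315.45 = 560.7 kPa.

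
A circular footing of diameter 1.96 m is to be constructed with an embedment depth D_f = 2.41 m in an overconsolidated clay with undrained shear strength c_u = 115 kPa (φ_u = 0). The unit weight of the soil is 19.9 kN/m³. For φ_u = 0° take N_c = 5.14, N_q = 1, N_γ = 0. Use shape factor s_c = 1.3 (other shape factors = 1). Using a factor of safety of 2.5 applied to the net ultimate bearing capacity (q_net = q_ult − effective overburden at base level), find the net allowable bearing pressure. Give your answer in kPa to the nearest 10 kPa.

q_all(net) ≈ 310 kPa

Effective surcharge at the founding depth q = γ·D_f = 19.9 × 2.41 = 47.959 kPa.
q_ult = c·N_c·s_c + q·N_q
     = 115 × 5.14 × 1.3 + 47.959 × 1
     = 768.43 + 47.959 = 816.39 kPa.
Net ultimate: q_net = 816.39 − 47.959 = 768.43 kPa.
q_all(net) = 768.43 / 2.5 = 307.37 kPa.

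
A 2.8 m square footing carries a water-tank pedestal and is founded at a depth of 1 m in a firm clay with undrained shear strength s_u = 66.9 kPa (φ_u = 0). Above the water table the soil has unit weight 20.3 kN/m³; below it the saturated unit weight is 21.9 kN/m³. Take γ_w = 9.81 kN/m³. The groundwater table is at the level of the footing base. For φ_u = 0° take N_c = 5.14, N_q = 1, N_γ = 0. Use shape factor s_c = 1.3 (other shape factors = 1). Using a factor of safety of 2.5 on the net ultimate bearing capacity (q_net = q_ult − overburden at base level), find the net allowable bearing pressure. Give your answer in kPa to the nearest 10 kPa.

Overburden at base level: q = 20.3 × 1 = 20.3 kPa.
Cohesion term c·N_c·s_c = 66.9 × 5.14 × 1.3 = 447.03 kPa; surcharge term q·N_q = 20.3 × 1 = 20.3 kPa.
q_ult = 447.03 + 20.3 = 467.33 kPa.
q_net = 467.33 − 20.3 = 447.03 kPa.
q_all(net) = 447.03 / 2.5 = 178.81 kPa.

q_all(net) ≈ 180 kPa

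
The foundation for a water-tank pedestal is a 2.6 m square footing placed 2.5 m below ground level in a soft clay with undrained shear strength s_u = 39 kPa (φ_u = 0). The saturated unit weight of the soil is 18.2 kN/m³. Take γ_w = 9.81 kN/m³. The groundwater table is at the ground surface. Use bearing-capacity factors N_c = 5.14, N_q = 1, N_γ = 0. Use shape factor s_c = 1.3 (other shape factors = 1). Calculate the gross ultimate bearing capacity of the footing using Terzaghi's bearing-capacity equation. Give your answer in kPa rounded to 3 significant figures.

q_ult ≈ 282 kPa

Water table at ground surface, so effective unit weight γ' = 18.2 − 9.81 = 8.39 kN/m³ is used throughout; overburden q = 8.39 × 2.5 = 20.975 kPa.
Cohesion term c·N_c·s_c = 39 × 5.14 × 1.3 = 260.6 kPa; surcharge term q·N_q = 20.975 × 1 = 20.975 kPa.
q_ult = 260.6 + 20.975 = 281.57 kPa.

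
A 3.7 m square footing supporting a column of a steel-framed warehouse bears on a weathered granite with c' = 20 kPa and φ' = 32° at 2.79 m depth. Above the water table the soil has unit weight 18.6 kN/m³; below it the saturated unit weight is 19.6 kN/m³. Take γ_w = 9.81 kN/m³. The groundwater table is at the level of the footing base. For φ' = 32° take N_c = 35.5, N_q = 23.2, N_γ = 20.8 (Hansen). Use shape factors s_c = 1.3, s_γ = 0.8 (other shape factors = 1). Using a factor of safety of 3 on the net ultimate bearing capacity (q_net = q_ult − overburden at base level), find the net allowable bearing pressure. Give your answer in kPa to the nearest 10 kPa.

q_all(net) ≈ 790 kPa

Overburden at base level: q = 18.6 × 2.79 = 51.894 kPa.
Below the base the soil is submerged, so the ½γBN_γ term uses γ' = 19.6 − 9.81 = 9.79 kN/m³.
Cohesion term c·N_c·s_c = 20 × 35.5 × 1.3 = 923 kPa; surcharge term q·N_q = 51.894 × 23.2 = 1203.9 kPa; self-weight term 0.5·γ·B·N_γ·s_γ = 0.5 × 9.79 × 3.7 × 20.8 × 0.8 = 301.38 kPa.
q_ult = 923 + 1203.9 + 301.38 = 2428.3 kPa.
q_net = 2428.3 − 51.894 = 2376.4 kPa.
q_all(net) = 2376.4 / 3 = 792.14 kPa.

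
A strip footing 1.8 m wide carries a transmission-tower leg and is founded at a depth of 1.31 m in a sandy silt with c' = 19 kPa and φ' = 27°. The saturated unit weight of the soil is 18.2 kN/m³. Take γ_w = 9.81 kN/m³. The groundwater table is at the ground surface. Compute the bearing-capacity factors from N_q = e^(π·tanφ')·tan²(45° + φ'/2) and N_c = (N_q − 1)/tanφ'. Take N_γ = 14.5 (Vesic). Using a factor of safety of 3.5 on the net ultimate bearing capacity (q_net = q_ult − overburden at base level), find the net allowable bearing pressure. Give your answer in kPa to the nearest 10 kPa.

q_all(net) ≈ 200 kPa

N_q = e^(π·tan27°)·tan²(58.5°) = 13.2; N_c = (N_q − 1)/tanφ' = 23.94.
γ' = 18.2 − 9.81 = 8.39 kN/m³ (submerged throughout). q = 8.39 × 1.31 = 10.991 kPa; the same γ' applies in the ½γBN_γ term.
c·N_c = 19 × 23.942 = 454.9 kPa
q·N_q = 10.991 × 13.199 = 145.07 kPa
0.5·γ·B·N_γ = 0.5 × 8.39 × 1.8 × 14.5 = 109.49 kPa
q_ult = 454.9 + 145.07 + 109.49 = 709.46 kPa.
q_net = 709.46 − 10.991 = 698.47 kPa.
q_all(net) = 698.47 / 3.5 = 199.56 kPa.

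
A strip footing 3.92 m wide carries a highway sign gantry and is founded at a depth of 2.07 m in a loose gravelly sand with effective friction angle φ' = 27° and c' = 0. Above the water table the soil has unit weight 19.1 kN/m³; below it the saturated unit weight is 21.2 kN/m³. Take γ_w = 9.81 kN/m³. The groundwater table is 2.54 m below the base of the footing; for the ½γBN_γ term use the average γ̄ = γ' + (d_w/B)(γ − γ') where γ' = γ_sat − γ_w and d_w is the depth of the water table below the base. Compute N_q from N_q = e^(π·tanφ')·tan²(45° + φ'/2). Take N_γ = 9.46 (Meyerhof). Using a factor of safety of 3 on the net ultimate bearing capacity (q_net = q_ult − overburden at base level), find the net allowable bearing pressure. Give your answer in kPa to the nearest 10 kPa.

N_q = e^(π·tan27°)·tan²(58.5°) = 13.2.
Effective surcharge at the founding depth q = γ·D_f = 19.1 × 2.07 = 39.537 kPa.
With d_w = 2.54 m < B, γ̄ = 11.39 + (2.54/3.92) × (19.1 − 11.39) = 16.386 kN/m³.
q_ult = q·N_q + 0.5·γ·B·N_γ
     = 39.537 × 13.199 + 0.5 × 16.386 × 3.92 × 9.46
     = 521.85 + 303.82 = 825.67 kPa.
q_net = 825.67 − 39.537 = 786.14 kPa.
q_all(net) = 786.14 / 3 = 262.05 kPa.

q_all(net) ≈ 260 kPa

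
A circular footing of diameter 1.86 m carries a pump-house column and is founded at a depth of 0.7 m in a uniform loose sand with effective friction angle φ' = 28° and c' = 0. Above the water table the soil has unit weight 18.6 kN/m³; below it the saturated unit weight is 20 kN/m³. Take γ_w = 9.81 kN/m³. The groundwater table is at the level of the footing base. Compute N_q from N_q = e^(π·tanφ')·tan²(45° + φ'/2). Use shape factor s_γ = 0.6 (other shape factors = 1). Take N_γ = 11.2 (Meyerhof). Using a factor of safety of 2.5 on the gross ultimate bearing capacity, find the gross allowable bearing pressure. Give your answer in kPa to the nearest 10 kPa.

N_q = e^(π·tan28°)·tan²(59°) = 14.72.
q = γ·D_f = 18.6 × 0.7 = 13.02 kPa.
For the ½γBN_γ term take γ' = 20 − 9.81 = 10.19 kN/m³ (soil below base is submerged).
q·N_q = 13.02 × 14.72 = 191.65 kPa
0.5·γ·B·N_γ·s_γ = 0.5 × 10.19 × 1.86 × 11.2 × 0.6 = 63.683 kPa
q_ult = 191.65 + 63.683 = 255.34 kPa.
q_all = 255.34 / 2.5 = 102.13 kPa.

q_all ≈ 100 kPa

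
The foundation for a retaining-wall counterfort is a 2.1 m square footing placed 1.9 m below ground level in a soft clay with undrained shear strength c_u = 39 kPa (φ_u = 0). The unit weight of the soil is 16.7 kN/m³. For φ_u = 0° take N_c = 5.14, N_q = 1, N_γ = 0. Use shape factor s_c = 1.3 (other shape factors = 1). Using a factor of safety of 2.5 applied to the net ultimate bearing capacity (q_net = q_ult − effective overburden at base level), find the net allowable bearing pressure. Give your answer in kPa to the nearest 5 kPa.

q_all(net) ≈ 105 kPa

Overburden at base level: q = 16.7 × 1.9 = 31.73 kPa.
Cohesion term c·N_c·s_c = 39 × 5.14 × 1.3 = 260.6 kPa; surcharge term q·N_q = 31.73 × 1 = 31.73 kPa.
q_ult = 260.6 + 31.73 = 292.33 kPa.
Net ultimate: q_net = 292.33 − 31.73 = 260.6 kPa.
q_all(net) = 260.6 / 2.5 = 104.24 kPa.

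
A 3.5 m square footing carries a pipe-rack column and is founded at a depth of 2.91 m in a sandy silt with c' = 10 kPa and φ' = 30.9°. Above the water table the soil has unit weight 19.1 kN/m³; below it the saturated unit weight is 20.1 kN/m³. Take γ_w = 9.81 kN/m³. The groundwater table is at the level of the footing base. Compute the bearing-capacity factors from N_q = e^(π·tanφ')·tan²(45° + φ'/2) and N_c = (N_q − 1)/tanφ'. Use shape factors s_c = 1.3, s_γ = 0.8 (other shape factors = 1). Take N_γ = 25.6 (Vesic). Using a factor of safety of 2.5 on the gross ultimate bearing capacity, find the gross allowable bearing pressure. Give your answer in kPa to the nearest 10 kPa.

N_q = e^(π·tan30.9°)·tan²(60.45°) = 20.39; N_c = (N_q − 1)/tanφ' = 32.41.
Effective surcharge at the founding depth q = γ·D_f = 19.1 × 2.91 = 55.581 kPa.
The water table coincides with the base, so in the self-weight term γ → γ' = 10.29 kN/m³.
q_ult = c·N_c·s_c + q·N_q + 0.5·γ·B·N_γ·s_γ
     = 10 × 32.406 × 1.3 + 55.581 × 20.394 + 0.5 × 10.29 × 3.5 × 25.6 × 0.8
     = 421.27 + 1133.5 + 368.79 = 1923.6 kPa.
q_all = 1923.6 / 2.5 = 769.44 kPa.

q_all ≈ 770 kPa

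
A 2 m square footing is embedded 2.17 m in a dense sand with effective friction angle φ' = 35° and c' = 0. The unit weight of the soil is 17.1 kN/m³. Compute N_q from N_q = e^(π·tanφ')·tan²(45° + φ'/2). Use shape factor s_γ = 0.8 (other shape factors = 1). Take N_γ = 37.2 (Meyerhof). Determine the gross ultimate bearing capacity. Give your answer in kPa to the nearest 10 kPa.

q_ult ≈ 1740 kPa

tan35° = 0.7002, so N_q = e^(π×0.7002)·tan²(62.5°) = 9.023 × 3.69 = 33.3.
Overburden at base level: q = 17.1 × 2.17 = 37.107 kPa.
Surcharge term q·N_q = 37.107 × 33.296 = 1235.5 kPa; self-weight term 0.5·γ·B·N_γ·s_γ = 0.5 × 17.1 × 2 × 37.2 × 0.8 = 508.9 kPa.
q_ult = 1235.5 + 508.9 = 1744.4 kPa.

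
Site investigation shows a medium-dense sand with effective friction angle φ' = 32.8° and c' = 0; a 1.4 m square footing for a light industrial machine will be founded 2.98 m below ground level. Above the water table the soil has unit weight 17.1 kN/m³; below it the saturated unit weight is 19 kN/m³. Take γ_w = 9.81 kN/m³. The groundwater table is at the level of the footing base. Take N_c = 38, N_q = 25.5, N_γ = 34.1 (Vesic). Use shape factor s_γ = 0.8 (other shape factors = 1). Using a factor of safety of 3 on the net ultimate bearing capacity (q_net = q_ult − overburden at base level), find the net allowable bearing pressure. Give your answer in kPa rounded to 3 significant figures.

q = γ·D_f = 17.1 × 2.98 = 50.958 kPa.
For the ½γBN_γ term take γ' = 19 − 9.81 = 9.19 kN/m³ (soil below base is submerged).
q·N_q = 50.958 × 25.5 = 1299.4 kPa
0.5·γ·B·N_γ·s_γ = 0.5 × 9.19 × 1.4 × 34.1 × 0.8 = 175.49 kPa
q_ult = 1299.4 + 175.49 = 1474.9 kPa.
q_net = 1474.9 − 50.958 = 1424 kPa.
q_all(net) = 1424 / 3 = 474.65 kPa.

q_all(net) ≈ 475 kPa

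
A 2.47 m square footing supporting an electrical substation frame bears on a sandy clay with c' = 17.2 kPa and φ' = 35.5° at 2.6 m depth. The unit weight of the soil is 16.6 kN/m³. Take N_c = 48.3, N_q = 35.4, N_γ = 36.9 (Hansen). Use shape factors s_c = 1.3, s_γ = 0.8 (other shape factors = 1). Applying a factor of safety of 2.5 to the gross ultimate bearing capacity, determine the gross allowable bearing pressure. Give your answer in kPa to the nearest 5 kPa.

q = γ·D_f = 16.6 × 2.6 = 43.16 kPa.
c·N_c·s_c = 17.2 × 48.3 × 1.3 = 1080 kPa
q·N_q = 43.16 × 35.4 = 1527.9 kPa
0.5·γ·B·N_γ·s_γ = 0.5 × 16.6 × 2.47 × 36.9 × 0.8 = 605.19 kPa
q_ult = 1080 + 1527.9 + 605.19 = 3213 kPa.
q_all = q_ult / FS = 3213 / 2.5 = 1285.2 kPa.

q_all ≈ 1285 kPa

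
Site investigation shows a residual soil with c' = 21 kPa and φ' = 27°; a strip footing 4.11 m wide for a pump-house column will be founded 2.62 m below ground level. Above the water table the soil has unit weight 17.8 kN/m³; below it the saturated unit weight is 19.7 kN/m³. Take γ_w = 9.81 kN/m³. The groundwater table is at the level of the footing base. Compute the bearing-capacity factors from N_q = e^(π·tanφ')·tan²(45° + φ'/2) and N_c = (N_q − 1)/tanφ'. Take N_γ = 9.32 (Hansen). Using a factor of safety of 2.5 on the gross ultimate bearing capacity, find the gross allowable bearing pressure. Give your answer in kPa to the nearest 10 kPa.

q_all ≈ 520 kPa

N_q = e^(π·tan27°)·tan²(58.5°) = 13.2; N_c = (N_q − 1)/tanφ' = 23.94.
Effective surcharge at the founding depth q = γ·D_f = 17.8 × 2.62 = 46.636 kPa.
The water table coincides with the base, so in the self-weight term γ → γ' = 9.89 kN/m³.
q_ult = c·N_c + q·N_q + 0.5·γ·B·N_γ
     = 21 × 23.942 + 46.636 × 13.199 + 0.5 × 9.89 × 4.11 × 9.32
     = 502.79 + 615.56 + 189.42 = 1307.8 kPa.
q_all = 1307.8 / 2.5 = 523.1 kPa.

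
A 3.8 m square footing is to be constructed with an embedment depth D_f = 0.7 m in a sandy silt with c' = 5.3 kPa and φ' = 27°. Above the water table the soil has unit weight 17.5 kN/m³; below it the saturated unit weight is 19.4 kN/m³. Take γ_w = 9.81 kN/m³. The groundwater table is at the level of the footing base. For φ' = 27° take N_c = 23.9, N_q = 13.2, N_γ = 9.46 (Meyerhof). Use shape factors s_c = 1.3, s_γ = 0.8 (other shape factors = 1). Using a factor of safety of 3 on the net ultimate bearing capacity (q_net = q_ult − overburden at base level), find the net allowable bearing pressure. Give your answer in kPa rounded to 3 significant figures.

q = γ·D_f = 17.5 × 0.7 = 12.25 kPa.
For the ½γBN_γ term take γ' = 19.4 − 9.81 = 9.59 kN/m³ (soil below base is submerged).
c·N_c·s_c = 5.3 × 23.9 × 1.3 = 164.67 kPa
q·N_q = 12.25 × 13.2 = 161.7 kPa
0.5·γ·B·N_γ·s_γ = 0.5 × 9.59 × 3.8 × 9.46 × 0.8 = 137.9 kPa
q_ult = 164.67 + 161.7 + 137.9 = 464.27 kPa.
q_net = 464.27 − 12.25 = 452.02 kPa.
q_all(net) = 452.02 / 3 = 150.67 kPa.

q_all(net) ≈ 151 kPa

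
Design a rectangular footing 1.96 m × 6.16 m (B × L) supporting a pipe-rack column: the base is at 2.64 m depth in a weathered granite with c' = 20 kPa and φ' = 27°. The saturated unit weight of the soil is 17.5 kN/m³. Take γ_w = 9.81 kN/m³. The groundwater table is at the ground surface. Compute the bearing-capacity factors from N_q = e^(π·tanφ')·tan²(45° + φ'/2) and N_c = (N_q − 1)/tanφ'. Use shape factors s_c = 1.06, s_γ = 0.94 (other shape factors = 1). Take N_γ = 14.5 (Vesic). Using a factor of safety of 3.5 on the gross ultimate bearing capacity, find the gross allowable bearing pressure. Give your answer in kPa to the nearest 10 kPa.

N_q = e^(π·tan27°)·tan²(58.5°) = 13.2; N_c = (N_q − 1)/tanφ' = 23.94.
Water table at ground surface, so effective unit weight γ' = 17.5 − 9.81 = 7.69 kN/m³ is used throughout; overburden q = 7.69 × 2.64 = 20.302 kPa; the same γ' applies in the ½γBN_γ term.
Cohesion term c·N_c·s_c = 20 × 23.942 × 1.06 = 507.57 kPa; surcharge term q·N_q = 20.302 × 13.199 = 267.96 kPa; self-weight term 0.5·γ·B·N_γ·s_γ = 0.5 × 7.69 × 1.96 × 14.5 × 0.94 = 102.72 kPa.
q_ult = 507.57 + 267.96 + 102.72 = 878.26 kPa.
q_all = 878.26 / 3.5 = 250.93 kPa.

q_all ≈ 250 kPa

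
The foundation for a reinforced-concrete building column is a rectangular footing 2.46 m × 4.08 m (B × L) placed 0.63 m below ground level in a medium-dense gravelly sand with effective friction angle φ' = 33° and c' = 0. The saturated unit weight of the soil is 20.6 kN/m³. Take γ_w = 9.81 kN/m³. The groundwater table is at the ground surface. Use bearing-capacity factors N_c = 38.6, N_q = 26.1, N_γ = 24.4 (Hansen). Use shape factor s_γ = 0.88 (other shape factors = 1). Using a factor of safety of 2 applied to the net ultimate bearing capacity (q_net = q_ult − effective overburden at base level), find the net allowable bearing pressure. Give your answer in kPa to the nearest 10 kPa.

γ' = 20.6 − 9.81 = 10.79 kN/m³ (submerged throughout). q = 10.79 × 0.63 = 6.7977 kPa; the same γ' applies in the ½γBN_γ term.
q·N_q = 6.7977 × 26.1 = 177.42 kPa
0.5·γ·B·N_γ·s_γ = 0.5 × 10.79 × 2.46 × 24.4 × 0.88 = 284.97 kPa
q_ult = 177.42 + 284.97 = 462.39 kPa.
Net ultimate: q_net = 462.39 − 6.7977 = 455.59 kPa.
q_all(net) = 455.59 / 2 = 227.8 kPa.

q_all(net) ≈ 230 kPa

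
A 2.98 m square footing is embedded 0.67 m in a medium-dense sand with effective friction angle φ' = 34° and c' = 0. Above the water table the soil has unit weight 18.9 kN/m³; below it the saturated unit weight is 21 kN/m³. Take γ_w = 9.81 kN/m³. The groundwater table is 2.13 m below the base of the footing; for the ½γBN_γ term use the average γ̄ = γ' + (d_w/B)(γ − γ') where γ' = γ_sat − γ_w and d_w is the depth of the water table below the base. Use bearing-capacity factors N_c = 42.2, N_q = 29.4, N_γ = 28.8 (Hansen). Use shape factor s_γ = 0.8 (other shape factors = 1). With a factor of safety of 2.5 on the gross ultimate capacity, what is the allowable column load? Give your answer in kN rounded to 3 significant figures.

q = γ·D_f = 18.9 × 0.67 = 12.663 kPa.
γ' = 11.19 kN/m³; averaging over the depth B below the base, γ̄ = γ' + (d_w/B)(γ − γ') = 16.701 kN/m³.
q·N_q = 12.663 × 29.4 = 372.29 kPa
0.5·γ·B·N_γ·s_γ = 0.5 × 16.701 × 2.98 × 28.8 × 0.8 = 573.33 kPa
q_ult = 372.29 + 573.33 = 945.63 kPa.
Gross allowable pressure q_all = 945.63 / 2.5 = 378.25 kPa.
Footing area = 8.8804 m², so allowable column load = 378.25 × 8.8804 = 3359 kN.

P_all ≈ 3360 kN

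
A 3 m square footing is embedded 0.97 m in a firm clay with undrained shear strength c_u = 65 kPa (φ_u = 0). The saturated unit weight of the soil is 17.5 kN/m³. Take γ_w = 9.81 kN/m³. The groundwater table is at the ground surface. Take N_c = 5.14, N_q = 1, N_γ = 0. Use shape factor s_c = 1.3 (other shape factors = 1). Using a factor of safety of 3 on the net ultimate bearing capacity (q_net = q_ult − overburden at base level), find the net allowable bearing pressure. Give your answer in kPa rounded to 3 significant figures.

With the water table at the surface the whole profile is submerged: γ' = 17.5 − 9.81 = 7.69 kN/m³, so q = γ'·D_f = 7.4593 kPa.
q_ult = c·N_c·s_c + q·N_q
     = 65 × 5.14 × 1.3 + 7.4593 × 1
     = 434.33 + 7.4593 = 441.79 kPa.
q_net = 441.79 − 7.4593 = 434.33 kPa.
q_all(net) = 434.33 / 3 = 144.78 kPa.

q_all(net) ≈ 145 kPa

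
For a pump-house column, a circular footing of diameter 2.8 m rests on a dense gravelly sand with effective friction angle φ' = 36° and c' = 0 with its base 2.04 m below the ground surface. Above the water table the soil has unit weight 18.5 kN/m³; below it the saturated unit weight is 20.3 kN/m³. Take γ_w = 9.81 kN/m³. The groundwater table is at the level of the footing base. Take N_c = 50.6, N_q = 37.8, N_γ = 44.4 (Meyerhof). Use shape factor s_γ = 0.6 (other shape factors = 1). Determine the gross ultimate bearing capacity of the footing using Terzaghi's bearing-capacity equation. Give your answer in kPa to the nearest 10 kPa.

Overburden at base level: q = 18.5 × 2.04 = 37.74 kPa.
Below the base the soil is submerged, so the ½γBN_γ term uses γ' = 20.3 − 9.81 = 10.49 kN/m³.
Surcharge term q·N_q = 37.74 × 37.8 = 1426.6 kPa; self-weight term 0.5·γ·B·N_γ·s_γ = 0.5 × 10.49 × 2.8 × 44.4 × 0.6 = 391.24 kPa.
q_ult = 1426.6 + 391.24 = 1817.8 kPa.

q_ult ≈ 1820 kPa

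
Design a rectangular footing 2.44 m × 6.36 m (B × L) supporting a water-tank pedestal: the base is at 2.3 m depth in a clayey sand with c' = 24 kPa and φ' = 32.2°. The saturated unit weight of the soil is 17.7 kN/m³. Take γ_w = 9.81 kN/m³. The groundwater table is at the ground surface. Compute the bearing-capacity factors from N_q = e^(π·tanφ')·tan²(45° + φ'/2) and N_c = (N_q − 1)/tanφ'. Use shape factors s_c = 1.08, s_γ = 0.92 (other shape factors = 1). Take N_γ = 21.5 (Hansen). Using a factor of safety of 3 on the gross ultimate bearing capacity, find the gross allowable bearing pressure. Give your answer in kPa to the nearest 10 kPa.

N_q = e^(π·tan32.2°)·tan²(61.1°) = 23.73; N_c = (N_q − 1)/tanφ' = 36.09.
Water table at ground surface, so effective unit weight γ' = 17.7 − 9.81 = 7.89 kN/m³ is used throughout; overburden q = 7.89 × 2.3 = 18.147 kPa; the same γ' applies in the ½γBN_γ term.
Cohesion term c·N_c·s_c = 24 × 36.092 × 1.08 = 935.51 kPa; surcharge term q·N_q = 18.147 × 23.728 = 430.6 kPa; self-weight term 0.5·γ·B·N_γ·s_γ = 0.5 × 7.89 × 2.44 × 21.5 × 0.92 = 190.4 kPa.
q_ult = 935.51 + 430.6 + 190.4 = 1556.5 kPa.
q_all = 1556.5 / 3 = 518.84 kPa.

q_all ≈ 520 kPa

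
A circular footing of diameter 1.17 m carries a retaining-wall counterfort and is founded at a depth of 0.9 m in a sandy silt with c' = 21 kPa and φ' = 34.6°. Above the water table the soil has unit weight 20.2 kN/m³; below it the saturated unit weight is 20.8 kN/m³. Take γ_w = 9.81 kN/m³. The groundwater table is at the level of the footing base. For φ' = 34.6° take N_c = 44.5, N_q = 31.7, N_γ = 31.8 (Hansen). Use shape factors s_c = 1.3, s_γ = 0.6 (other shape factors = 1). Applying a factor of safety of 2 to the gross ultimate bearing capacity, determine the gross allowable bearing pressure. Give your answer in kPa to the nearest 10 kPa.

q_all ≈ 960 kPa

q = γ·D_f = 20.2 × 0.9 = 18.18 kPa.
For the ½γBN_γ term take γ' = 20.8 − 9.81 = 10.99 kN/m³ (soil below base is submerged).
c·N_c·s_c = 21 × 44.5 × 1.3 = 1214.9 kPa
q·N_q = 18.18 × 31.7 = 576.31 kPa
0.5·γ·B·N_γ·s_γ = 0.5 × 10.99 × 1.17 × 31.8 × 0.6 = 122.67 kPa
q_ult = 1214.9 + 576.31 + 122.67 = 1913.8 kPa.
q_all = q_ult / FS = 1913.8 / 2 = 956.91 kPa.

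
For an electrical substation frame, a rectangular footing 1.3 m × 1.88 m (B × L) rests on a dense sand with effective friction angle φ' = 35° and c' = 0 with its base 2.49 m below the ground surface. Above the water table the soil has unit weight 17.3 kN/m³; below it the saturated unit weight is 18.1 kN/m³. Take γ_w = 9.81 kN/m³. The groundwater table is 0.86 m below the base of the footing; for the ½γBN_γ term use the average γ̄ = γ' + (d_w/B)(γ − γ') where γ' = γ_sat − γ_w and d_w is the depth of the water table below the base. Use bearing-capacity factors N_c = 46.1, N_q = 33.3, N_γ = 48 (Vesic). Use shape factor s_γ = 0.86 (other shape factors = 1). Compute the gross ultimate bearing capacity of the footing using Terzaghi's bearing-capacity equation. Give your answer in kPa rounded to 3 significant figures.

q_ult ≈ 1820 kPa

Overburden at base level: q = 17.3 × 2.49 = 43.077 kPa.
The water table is 0.86 m below the base (< B = 1.3 m), so the ½γBN_γ term uses γ̄ = γ' + (d_w/B)(γ − γ') = 8.29 + (0.86/1.3)(17.3 − 8.29) = 14.25 kN/m³.
Surcharge term q·N_q = 43.077 × 33.3 = 1434.5 kPa; self-weight term 0.5·γ·B·N_γ·s_γ = 0.5 × 14.25 × 1.3 × 48 × 0.86 = 382.37 kPa.
q_ult = 1434.5 + 382.37 = 1816.8 kPa.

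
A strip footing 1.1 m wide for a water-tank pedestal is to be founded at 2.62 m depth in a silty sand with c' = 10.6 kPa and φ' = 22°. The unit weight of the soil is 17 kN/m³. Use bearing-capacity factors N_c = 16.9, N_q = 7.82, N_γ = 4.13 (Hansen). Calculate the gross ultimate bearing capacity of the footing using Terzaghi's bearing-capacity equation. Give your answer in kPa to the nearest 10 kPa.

Overburden at base level: q = 17 × 2.62 = 44.54 kPa.
Cohesion term c·N_c = 10.6 × 16.9 = 179.14 kPa; surcharge term q·N_q = 44.54 × 7.82 = 348.3 kPa; self-weight term 0.5·γ·B·N_γ = 0.5 × 17 × 1.1 × 4.13 = 38.616 kPa.
q_ult = 179.14 + 348.3 + 38.616 = 566.06 kPa.

q_ult ≈ 570 kPa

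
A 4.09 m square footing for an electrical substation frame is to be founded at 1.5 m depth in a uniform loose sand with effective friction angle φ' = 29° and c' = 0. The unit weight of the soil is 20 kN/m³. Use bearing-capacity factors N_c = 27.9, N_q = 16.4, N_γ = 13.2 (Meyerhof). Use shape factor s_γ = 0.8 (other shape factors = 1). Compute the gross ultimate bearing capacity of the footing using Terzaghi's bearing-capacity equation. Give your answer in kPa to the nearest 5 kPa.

q_ult ≈ 925 kPa

q = γ·D_f = 20 × 1.5 = 30 kPa.
q·N_q = 30 × 16.4 = 492 kPa
0.5·γ·B·N_γ·s_γ = 0.5 × 20 × 4.09 × 13.2 × 0.8 = 431.9 kPa
q_ult = 492 + 431.9 = 923.9 kPa.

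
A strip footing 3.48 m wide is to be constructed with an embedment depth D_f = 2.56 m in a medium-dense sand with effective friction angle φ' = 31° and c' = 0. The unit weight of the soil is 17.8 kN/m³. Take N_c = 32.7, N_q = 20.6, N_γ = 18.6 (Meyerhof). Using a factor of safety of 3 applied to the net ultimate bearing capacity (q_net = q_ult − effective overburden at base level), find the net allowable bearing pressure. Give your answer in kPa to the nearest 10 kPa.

Effective surcharge at the founding depth q = γ·D_f = 17.8 × 2.56 = 45.568 kPa.
q_ult = q·N_q + 0.5·γ·B·N_γ
     = 45.568 × 20.6 + 0.5 × 17.8 × 3.48 × 18.6
     = 938.7 + 576.08 = 1514.8 kPa.
Net ultimate: q_net = 1514.8 − 45.568 = 1469.2 kPa.
q_all(net) = 1469.2 / 3 = 489.74 kPa.

q_all(net) ≈ 490 kPa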